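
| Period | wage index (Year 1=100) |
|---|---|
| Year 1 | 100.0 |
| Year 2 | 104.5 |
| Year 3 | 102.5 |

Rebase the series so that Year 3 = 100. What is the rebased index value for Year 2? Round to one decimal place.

102.0

Rebased(Year 2) = 104.5 / 102.5 × 100 = 101.9512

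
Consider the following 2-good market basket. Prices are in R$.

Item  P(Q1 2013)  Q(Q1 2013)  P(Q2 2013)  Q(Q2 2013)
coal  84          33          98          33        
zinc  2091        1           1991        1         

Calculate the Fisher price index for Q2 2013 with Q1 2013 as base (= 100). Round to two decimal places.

Laspeyres component (base-period weights):
ΣP(Q2 2013)Q(Q1 2013) = 98×33 + 1991×1 = 3234 + 1991 = 5225
ΣP(Q1 2013)Q(Q1 2013) = 84×33 + 2091×1 = 2772 + 2091 = 4863
L = 5225 / 4863 × 100 = 107.4440
Paasche component (current-period weights):
ΣP(Q2 2013)Q(Q2 2013) = 98×33 + 1991×1 = 3234 + 1991 = 5225
ΣP(Q1 2013)Q(Q2 2013) = 84×33 + 2091×1 = 2772 + 2091 = 4863
P = 5225 / 4863 × 100 = 107.4440
Fisher = √(L × P) = √(107.4440 × 107.4440) = 107.4440

107.44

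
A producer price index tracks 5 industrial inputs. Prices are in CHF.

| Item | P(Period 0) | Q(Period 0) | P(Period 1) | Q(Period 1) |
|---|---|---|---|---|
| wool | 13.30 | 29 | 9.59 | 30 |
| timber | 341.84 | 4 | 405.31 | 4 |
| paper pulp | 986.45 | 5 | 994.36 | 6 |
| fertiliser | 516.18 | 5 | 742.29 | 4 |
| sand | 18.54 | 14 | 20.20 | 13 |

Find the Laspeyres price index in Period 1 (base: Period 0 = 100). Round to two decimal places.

114.06

Laspeyres price index uses base-period quantities as weights.
ΣP(Period 1)·Q(Period 0) = 9.59×29 + 405.31×4 + 994.36×5 + 742.29×5 + 20.20×14 = 278.11 + 1621.24 + 4971.8 + 3711.45 + 282.8 = 10865.4
ΣP(Period 0)·Q(Period 0) = 13.30×29 + 341.84×4 + 986.45×5 + 516.18×5 + 18.54×14 = 385.7 + 1367.36 + 4932.25 + 2580.9 + 259.56 = 9525.77
Index = 10865.4 / 9525.77 × 100 = 114.0632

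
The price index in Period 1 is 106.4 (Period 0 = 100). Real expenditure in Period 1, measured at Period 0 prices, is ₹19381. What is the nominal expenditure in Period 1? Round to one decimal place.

Nominal = Real × (Index/100) = 19381 × (106.4/100)
        = 19381 × 1.064 = 20621.3840

20621.4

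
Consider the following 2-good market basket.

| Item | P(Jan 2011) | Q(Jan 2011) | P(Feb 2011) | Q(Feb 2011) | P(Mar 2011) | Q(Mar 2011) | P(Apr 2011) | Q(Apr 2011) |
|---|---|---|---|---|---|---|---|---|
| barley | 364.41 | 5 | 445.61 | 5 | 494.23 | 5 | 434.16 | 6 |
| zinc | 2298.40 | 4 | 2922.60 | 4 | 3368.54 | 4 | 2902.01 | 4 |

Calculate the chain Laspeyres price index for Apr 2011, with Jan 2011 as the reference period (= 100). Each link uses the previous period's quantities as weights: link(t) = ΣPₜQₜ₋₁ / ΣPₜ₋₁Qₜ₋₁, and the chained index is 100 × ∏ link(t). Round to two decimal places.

Link Jan 2011→Feb 2011:
ΣP(Feb 2011)Q(Jan 2011) = 445.61×5 + 2922.60×4 = 2228.05 + 11690.4 = 13918.45
ΣP(Jan 2011)Q(Jan 2011) = 364.41×5 + 2298.40×4 = 1822.05 + 9193.6 = 11015.65
link = 13918.45/11015.65 = 1.263516
Link Feb 2011→Mar 2011:
ΣP(Mar 2011)Q(Feb 2011) = 494.23×5 + 3368.54×4 = 2471.15 + 13474.16 = 15945.31
ΣP(Feb 2011)Q(Feb 2011) = 445.61×5 + 2922.60×4 = 2228.05 + 11690.4 = 13918.45
link = 15945.31/13918.45 = 1.145624
Link Mar 2011→Apr 2011:
ΣP(Apr 2011)Q(Mar 2011) = 434.16×5 + 2902.01×4 = 2170.8 + 11608.04 = 13778.84
ΣP(Mar 2011)Q(Mar 2011) = 494.23×5 + 3368.54×4 = 2471.15 + 13474.16 = 15945.31
link = 13778.84/15945.31 = 0.864131
Chained index = 100 × 1.263516 × 1.145624 × 0.864131 = 125.0842

125.08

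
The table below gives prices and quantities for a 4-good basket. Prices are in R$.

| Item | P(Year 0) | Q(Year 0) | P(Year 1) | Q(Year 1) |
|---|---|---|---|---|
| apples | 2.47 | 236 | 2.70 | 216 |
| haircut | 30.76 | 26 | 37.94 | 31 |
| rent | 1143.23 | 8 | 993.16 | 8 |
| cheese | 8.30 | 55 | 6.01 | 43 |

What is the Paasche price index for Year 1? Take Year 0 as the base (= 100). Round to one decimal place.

Paasche price index uses current-period quantities as weights.
ΣP(Year 1)·Q(Year 1) = 2.70×216 + 37.94×31 + 993.16×8 + 6.01×43 = 583.2 + 1176.14 + 7945.28 + 258.43 = 9963.05
ΣP(Year 0)·Q(Year 1) = 2.47×216 + 30.76×31 + 1143.23×8 + 8.30×43 = 533.52 + 953.56 + 9145.84 + 356.9 = 10989.82
Index = 9963.05 / 10989.82 × 100 = 90.6571

90.7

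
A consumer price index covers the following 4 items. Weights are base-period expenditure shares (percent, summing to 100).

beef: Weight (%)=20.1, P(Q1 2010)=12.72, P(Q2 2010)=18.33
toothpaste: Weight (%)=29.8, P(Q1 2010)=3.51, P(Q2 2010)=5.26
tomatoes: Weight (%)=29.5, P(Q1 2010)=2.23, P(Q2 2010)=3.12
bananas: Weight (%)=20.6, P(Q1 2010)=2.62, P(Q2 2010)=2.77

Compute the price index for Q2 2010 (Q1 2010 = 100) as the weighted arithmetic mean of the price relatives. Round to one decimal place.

136.7

beef: 20.1 × (18.33/12.72) = 20.1 × 1.441038 = 28.9649
toothpaste: 29.8 × (5.26/3.51) = 29.8 × 1.498575 = 44.6575
tomatoes: 29.5 × (3.12/2.23) = 29.5 × 1.399103 = 41.2735
bananas: 20.6 × (2.77/2.62) = 20.6 × 1.057252 = 21.7794
Index = Σ wᵢ·(p₁ᵢ/p₀ᵢ) = 28.9649 + 44.6575 + 41.2735 + 21.7794 = 136.6753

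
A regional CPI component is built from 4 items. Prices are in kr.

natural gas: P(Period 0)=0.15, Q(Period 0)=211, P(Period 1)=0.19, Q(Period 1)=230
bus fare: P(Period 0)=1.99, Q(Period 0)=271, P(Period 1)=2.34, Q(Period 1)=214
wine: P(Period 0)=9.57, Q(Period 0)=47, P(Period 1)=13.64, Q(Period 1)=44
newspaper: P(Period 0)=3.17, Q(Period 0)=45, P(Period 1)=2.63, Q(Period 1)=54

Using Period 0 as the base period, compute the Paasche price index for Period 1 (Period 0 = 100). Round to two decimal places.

122.23

Paasche price index uses current-period quantities as weights.
ΣP(Period 1)·Q(Period 1) = 0.19×230 + 2.34×214 + 13.64×44 + 2.63×54 = 43.7 + 500.76 + 600.16 + 142.02 = 1286.64
ΣP(Period 0)·Q(Period 1) = 0.15×230 + 1.99×214 + 9.57×44 + 3.17×54 = 34.5 + 425.86 + 421.08 + 171.18 = 1052.62
Index = 1286.64 / 1052.62 × 100 = 122.2321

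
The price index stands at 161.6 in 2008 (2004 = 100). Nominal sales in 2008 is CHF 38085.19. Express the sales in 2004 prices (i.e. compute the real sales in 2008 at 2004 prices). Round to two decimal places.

Real = Nominal ÷ (Index/100) = 38085.19 ÷ (161.6/100)
     = 38085.19 ÷ 1.616 = 23567.5681

23567.57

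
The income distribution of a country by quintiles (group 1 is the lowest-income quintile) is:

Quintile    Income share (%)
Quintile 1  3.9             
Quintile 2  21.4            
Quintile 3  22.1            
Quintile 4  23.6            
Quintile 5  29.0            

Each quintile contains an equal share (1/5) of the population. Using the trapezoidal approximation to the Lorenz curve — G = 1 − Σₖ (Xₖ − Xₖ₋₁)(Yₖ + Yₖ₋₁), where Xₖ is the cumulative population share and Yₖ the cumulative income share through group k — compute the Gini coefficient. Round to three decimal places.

0.210

Cumulative income shares Yₖ: 0.0390, 0.2530, 0.4740, 0.7100, 1.0000
Σ (Xₖ−Xₖ₋₁)(Yₖ+Yₖ₋₁) = (1/5)(0.0390+0.0000) + (1/5)(0.2530+0.0390) + (1/5)(0.4740+0.2530) + (1/5)(0.7100+0.4740) + (1/5)(1.0000+0.7100)
  = 0.0078 + 0.0584 + 0.1454 + 0.2368 + 0.3420 = 0.7904
G = 1 − 0.7904 = 0.2096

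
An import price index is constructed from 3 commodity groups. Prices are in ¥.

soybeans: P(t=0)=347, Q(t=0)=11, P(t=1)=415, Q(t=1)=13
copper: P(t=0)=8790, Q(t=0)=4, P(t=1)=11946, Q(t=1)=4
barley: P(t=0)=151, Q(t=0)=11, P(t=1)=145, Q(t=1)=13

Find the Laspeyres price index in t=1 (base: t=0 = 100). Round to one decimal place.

132.7

Laspeyres price index uses base-period quantities as weights.
ΣP(t=1)·Q(t=0) = 415×11 + 11946×4 + 145×11 = 4565 + 47784 + 1595 = 53944
ΣP(t=0)·Q(t=0) = 347×11 + 8790×4 + 151×11 = 3817 + 35160 + 1661 = 40638
Index = 53944 / 40638 × 100 = 132.7428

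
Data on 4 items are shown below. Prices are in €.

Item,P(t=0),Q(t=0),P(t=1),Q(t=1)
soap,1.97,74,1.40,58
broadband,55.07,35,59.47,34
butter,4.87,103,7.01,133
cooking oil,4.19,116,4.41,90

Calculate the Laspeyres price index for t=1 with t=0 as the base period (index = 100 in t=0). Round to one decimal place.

Laspeyres price index uses base-period quantities as weights.
ΣP(t=1)·Q(t=0) = 1.40×74 + 59.47×35 + 7.01×103 + 4.41×116 = 103.6 + 2081.45 + 722.03 + 511.56 = 3418.64
ΣP(t=0)·Q(t=0) = 1.97×74 + 55.07×35 + 4.87×103 + 4.19×116 = 145.78 + 1927.45 + 501.61 + 486.04 = 3060.88
Index = 3418.64 / 3060.88 × 100 = 111.6881

111.7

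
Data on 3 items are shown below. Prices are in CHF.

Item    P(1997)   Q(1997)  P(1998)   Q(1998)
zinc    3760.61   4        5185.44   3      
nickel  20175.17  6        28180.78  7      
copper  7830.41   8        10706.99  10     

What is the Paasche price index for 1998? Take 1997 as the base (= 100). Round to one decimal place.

138.6

Paasche price index uses current-period quantities as weights.
ΣP(1998)·Q(1998) = 5185.44×3 + 28180.78×7 + 10706.99×10 = 15556.32 + 197265.46 + 107069.9 = 319891.68
ΣP(1997)·Q(1998) = 3760.61×3 + 20175.17×7 + 7830.41×10 = 11281.83 + 141226.19 + 78304.1 = 230812.12
Index = 319891.68 / 230812.12 × 100 = 138.5940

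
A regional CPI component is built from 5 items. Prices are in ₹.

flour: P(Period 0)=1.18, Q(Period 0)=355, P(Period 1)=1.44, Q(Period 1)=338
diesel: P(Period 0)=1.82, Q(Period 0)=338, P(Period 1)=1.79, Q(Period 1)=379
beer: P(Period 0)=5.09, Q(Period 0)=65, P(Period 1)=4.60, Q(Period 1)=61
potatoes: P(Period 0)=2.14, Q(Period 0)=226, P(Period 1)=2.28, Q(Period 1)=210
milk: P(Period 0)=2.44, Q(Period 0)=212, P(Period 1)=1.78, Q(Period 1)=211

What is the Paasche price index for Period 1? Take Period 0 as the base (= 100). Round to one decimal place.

Paasche price index uses current-period quantities as weights.
ΣP(Period 1)·Q(Period 1) = 1.44×338 + 1.79×379 + 4.60×61 + 2.28×210 + 1.78×211 = 486.72 + 678.41 + 280.6 + 478.8 + 375.58 = 2300.11
ΣP(Period 0)·Q(Period 1) = 1.18×338 + 1.82×379 + 5.09×61 + 2.14×210 + 2.44×211 = 398.84 + 689.78 + 310.49 + 449.4 + 514.84 = 2363.35
Index = 2300.11 / 2363.35 × 100 = 97.3241

97.3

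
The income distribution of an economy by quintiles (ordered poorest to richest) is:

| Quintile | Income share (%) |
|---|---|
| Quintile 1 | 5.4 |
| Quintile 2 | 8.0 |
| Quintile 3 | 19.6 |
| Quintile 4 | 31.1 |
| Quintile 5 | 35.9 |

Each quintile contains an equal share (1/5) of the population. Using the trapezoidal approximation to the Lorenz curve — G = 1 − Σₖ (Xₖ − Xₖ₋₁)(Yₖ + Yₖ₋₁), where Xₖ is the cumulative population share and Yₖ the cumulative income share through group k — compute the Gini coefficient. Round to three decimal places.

Cumulative income shares Yₖ: 0.0540, 0.1340, 0.3300, 0.6410, 1.0000
Σ (Xₖ−Xₖ₋₁)(Yₖ+Yₖ₋₁) = (1/5)(0.0540+0.0000) + (1/5)(0.1340+0.0540) + (1/5)(0.3300+0.1340) + (1/5)(0.6410+0.3300) + (1/5)(1.0000+0.6410)
  = 0.0108 + 0.0376 + 0.0928 + 0.1942 + 0.3282 = 0.6636
G = 1 − 0.6636 = 0.3364

0.336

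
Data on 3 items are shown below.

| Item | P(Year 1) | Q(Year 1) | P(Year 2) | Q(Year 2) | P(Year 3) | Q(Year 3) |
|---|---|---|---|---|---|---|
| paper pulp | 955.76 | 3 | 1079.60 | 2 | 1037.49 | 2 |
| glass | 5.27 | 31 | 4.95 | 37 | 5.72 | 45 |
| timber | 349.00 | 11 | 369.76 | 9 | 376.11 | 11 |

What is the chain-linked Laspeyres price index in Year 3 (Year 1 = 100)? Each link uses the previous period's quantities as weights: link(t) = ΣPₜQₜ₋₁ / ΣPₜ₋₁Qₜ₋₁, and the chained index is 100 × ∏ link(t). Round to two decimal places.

108.62

Link Year 1→Year 2:
ΣP(Year 2)Q(Year 1) = 1079.60×3 + 4.95×31 + 369.76×11 = 3238.8 + 153.45 + 4067.36 = 7459.61
ΣP(Year 1)Q(Year 1) = 955.76×3 + 5.27×31 + 349.00×11 = 2867.28 + 163.37 + 3839 = 6869.65
link = 7459.61/6869.65 = 1.085879
Link Year 2→Year 3:
ΣP(Year 3)Q(Year 2) = 1037.49×2 + 5.72×37 + 376.11×9 = 2074.98 + 211.64 + 3384.99 = 5671.61
ΣP(Year 2)Q(Year 2) = 1079.60×2 + 4.95×37 + 369.76×9 = 2159.2 + 183.15 + 3327.84 = 5670.19
link = 5671.61/5670.19 = 1.000250
Chained index = 100 × 1.085879 × 1.000250 = 108.6151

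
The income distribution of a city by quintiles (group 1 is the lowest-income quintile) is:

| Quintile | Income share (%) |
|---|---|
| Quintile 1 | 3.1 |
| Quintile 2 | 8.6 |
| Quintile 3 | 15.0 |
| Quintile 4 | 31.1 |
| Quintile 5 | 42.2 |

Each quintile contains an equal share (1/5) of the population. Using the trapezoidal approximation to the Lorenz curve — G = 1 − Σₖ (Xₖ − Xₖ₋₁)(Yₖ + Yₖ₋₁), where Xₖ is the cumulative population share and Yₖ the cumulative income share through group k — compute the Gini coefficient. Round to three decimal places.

0.403

Cumulative income shares Yₖ: 0.0310, 0.1170, 0.2670, 0.5780, 1.0000
Σ (Xₖ−Xₖ₋₁)(Yₖ+Yₖ₋₁) = (1/5)(0.0310+0.0000) + (1/5)(0.1170+0.0310) + (1/5)(0.2670+0.1170) + (1/5)(0.5780+0.2670) + (1/5)(1.0000+0.5780)
  = 0.0062 + 0.0296 + 0.0768 + 0.1690 + 0.3156 = 0.5972
G = 1 − 0.5972 = 0.4028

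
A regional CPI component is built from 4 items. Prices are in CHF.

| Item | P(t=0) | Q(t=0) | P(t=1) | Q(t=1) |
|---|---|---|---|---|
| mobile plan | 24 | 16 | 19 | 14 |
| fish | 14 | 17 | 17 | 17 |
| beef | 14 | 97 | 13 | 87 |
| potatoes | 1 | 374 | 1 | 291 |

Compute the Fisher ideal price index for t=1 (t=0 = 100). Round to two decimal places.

Laspeyres component (base-period weights):
ΣP(t=1)Q(t=0) = 19×16 + 17×17 + 13×97 + 1×374 = 304 + 289 + 1261 + 374 = 2228
ΣP(t=0)Q(t=0) = 24×16 + 14×17 + 14×97 + 1×374 = 384 + 238 + 1358 + 374 = 2354
L = 2228 / 2354 × 100 = 94.6474
Paasche component (current-period weights):
ΣP(t=1)Q(t=1) = 19×14 + 17×17 + 13×87 + 1×291 = 266 + 289 + 1131 + 291 = 1977
ΣP(t=0)Q(t=1) = 24×14 + 14×17 + 14×87 + 1×291 = 336 + 238 + 1218 + 291 = 2083
P = 1977 / 2083 × 100 = 94.9112
Fisher = √(L × P) = √(94.6474 × 94.9112) = 94.7792

94.78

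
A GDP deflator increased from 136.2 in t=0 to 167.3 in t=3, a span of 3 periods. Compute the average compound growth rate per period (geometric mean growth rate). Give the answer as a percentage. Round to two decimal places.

Growth factor = (167.3/136.2)^(1/3) = (1.228341)^(1/3) = 1.070959
Growth rate = 1.070959 − 1 = 0.070959 = 7.0959%

7.10%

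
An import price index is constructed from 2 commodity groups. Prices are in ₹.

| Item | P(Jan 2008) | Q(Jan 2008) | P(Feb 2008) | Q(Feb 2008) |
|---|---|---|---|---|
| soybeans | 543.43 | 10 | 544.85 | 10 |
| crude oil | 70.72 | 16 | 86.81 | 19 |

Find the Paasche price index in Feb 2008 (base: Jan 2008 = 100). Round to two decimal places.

Paasche price index uses current-period quantities as weights.
ΣP(Feb 2008)·Q(Feb 2008) = 544.85×10 + 86.81×19 = 5448.5 + 1649.39 = 7097.89
ΣP(Jan 2008)·Q(Feb 2008) = 543.43×10 + 70.72×19 = 5434.3 + 1343.68 = 6777.98
Index = 7097.89 / 6777.98 × 100 = 104.7198

104.72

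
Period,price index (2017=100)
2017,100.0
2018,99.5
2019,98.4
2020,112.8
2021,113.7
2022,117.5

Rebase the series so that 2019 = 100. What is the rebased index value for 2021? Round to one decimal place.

Rebased(2021) = 113.7 / 98.4 × 100 = 115.5488

115.5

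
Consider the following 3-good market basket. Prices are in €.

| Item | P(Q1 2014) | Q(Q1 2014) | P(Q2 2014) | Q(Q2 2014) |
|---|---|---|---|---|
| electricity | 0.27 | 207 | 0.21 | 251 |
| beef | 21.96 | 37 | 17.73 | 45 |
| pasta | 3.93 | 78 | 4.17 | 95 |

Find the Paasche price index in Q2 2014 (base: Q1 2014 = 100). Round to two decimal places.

Paasche price index uses current-period quantities as weights.
ΣP(Q2 2014)·Q(Q2 2014) = 0.21×251 + 17.73×45 + 4.17×95 = 52.71 + 797.85 + 396.15 = 1246.71
ΣP(Q1 2014)·Q(Q2 2014) = 0.27×251 + 21.96×45 + 3.93×95 = 67.77 + 988.2 + 373.35 = 1429.32
Index = 1246.71 / 1429.32 × 100 = 87.2240

87.22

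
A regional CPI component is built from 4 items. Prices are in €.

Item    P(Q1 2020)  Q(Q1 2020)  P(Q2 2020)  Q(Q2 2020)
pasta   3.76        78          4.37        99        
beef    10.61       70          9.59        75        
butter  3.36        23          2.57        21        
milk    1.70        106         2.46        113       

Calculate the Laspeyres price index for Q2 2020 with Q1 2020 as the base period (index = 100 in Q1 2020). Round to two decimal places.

102.98

Laspeyres price index uses base-period quantities as weights.
ΣP(Q2 2020)·Q(Q1 2020) = 4.37×78 + 9.59×70 + 2.57×23 + 2.46×106 = 340.86 + 671.3 + 59.11 + 260.76 = 1332.03
ΣP(Q1 2020)·Q(Q1 2020) = 3.76×78 + 10.61×70 + 3.36×23 + 1.70×106 = 293.28 + 742.7 + 77.28 + 180.2 = 1293.46
Index = 1332.03 / 1293.46 × 100 = 102.9819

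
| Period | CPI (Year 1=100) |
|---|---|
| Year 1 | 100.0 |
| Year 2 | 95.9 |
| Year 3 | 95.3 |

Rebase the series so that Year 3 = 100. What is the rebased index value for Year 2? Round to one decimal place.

Rebased(Year 2) = 95.9 / 95.3 × 100 = 100.6296

100.6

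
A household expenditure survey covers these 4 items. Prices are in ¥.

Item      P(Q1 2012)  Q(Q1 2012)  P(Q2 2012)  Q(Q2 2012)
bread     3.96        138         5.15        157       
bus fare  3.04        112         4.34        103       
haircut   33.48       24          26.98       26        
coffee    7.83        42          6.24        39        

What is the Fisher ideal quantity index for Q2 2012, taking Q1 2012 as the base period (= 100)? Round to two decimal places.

104.49

Laspeyres component (base-period weights):
ΣP(Q1 2012)Q(Q2 2012) = 3.96×157 + 3.04×103 + 33.48×26 + 7.83×39 = 621.72 + 313.12 + 870.48 + 305.37 = 2110.69
ΣP(Q1 2012)Q(Q1 2012) = 3.96×138 + 3.04×112 + 33.48×24 + 7.83×42 = 546.48 + 340.48 + 803.52 + 328.86 = 2019.34
L = 2110.69 / 2019.34 × 100 = 104.5238
Paasche component (current-period weights):
ΣP(Q2 2012)Q(Q2 2012) = 5.15×157 + 4.34×103 + 26.98×26 + 6.24×39 = 808.55 + 447.02 + 701.48 + 243.36 = 2200.41
ΣP(Q2 2012)Q(Q1 2012) = 5.15×138 + 4.34×112 + 26.98×24 + 6.24×42 = 710.7 + 486.08 + 647.52 + 262.08 = 2106.38
P = 2200.41 / 2106.38 × 100 = 104.4641
Fisher = √(L × P) = √(104.5238 × 104.4641) = 104.4939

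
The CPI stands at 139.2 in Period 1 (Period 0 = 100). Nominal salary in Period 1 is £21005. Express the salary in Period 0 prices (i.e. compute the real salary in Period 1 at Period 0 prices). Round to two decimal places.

15089.80

Real = Nominal ÷ (Index/100) = 21005 ÷ (139.2/100)
     = 21005 ÷ 1.392 = 15089.7989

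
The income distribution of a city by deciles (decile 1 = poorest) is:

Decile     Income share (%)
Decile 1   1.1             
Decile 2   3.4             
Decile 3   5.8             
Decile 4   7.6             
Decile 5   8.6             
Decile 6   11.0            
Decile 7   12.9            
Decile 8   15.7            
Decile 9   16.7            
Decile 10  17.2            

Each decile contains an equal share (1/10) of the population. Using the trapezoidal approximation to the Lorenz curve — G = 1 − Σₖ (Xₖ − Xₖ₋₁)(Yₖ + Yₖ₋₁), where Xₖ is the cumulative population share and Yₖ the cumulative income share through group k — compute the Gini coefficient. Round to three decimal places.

Cumulative income shares Yₖ: 0.0110, 0.0450, 0.1030, 0.1790, 0.2650, 0.3750, 0.5040, 0.6610, 0.8280, 1.0000
Σ (Xₖ−Xₖ₋₁)(Yₖ+Yₖ₋₁) = (1/10)(0.0110+0.0000) + (1/10)(0.0450+0.0110) + (1/10)(0.1030+0.0450) + (1/10)(0.1790+0.1030) + (1/10)(0.2650+0.1790) + (1/10)(0.3750+0.2650) + (1/10)(0.5040+0.3750) + (1/10)(0.6610+0.5040) + (1/10)(0.8280+0.6610) + (1/10)(1.0000+0.8280)
  = 0.0011 + 0.0056 + 0.0148 + 0.0282 + 0.0444 + 0.0640 + 0.0879 + 0.1165 + 0.1489 + 0.1828 = 0.6942
G = 1 − 0.6942 = 0.3058

0.306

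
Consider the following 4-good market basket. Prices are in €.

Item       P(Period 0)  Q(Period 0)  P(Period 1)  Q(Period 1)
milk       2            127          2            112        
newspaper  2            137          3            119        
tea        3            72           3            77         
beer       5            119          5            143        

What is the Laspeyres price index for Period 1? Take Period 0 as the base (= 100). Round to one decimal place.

Laspeyres price index uses base-period quantities as weights.
ΣP(Period 1)·Q(Period 0) = 2×127 + 3×137 + 3×72 + 5×119 = 254 + 411 + 216 + 595 = 1476
ΣP(Period 0)·Q(Period 0) = 2×127 + 2×137 + 3×72 + 5×119 = 254 + 274 + 216 + 595 = 1339
Index = 1476 / 1339 × 100 = 110.2315

110.2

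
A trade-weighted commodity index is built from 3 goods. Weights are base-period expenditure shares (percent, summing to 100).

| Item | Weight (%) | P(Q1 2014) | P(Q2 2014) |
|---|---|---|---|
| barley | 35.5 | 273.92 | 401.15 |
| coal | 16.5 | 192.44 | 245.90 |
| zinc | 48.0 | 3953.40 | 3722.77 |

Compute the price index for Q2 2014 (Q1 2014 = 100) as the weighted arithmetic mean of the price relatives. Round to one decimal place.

118.3

barley: 35.5 × (401.15/273.92) = 35.5 × 1.464479 = 51.9890
coal: 16.5 × (245.90/192.44) = 16.5 × 1.277801 = 21.0837
zinc: 48.0 × (3722.77/3953.40) = 48.0 × 0.941663 = 45.1998
Index = Σ wᵢ·(p₁ᵢ/p₀ᵢ) = 51.9890 + 21.0837 + 45.1998 = 118.2725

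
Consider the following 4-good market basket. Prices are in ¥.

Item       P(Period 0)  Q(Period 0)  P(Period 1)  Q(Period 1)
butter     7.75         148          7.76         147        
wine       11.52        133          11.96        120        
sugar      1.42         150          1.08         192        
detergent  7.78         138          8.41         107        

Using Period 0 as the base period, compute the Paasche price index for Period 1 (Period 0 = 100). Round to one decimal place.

Paasche price index uses current-period quantities as weights.
ΣP(Period 1)·Q(Period 1) = 7.76×147 + 11.96×120 + 1.08×192 + 8.41×107 = 1140.72 + 1435.2 + 207.36 + 899.87 = 3683.15
ΣP(Period 0)·Q(Period 1) = 7.75×147 + 11.52×120 + 1.42×192 + 7.78×107 = 1139.25 + 1382.4 + 272.64 + 832.46 = 3626.75
Index = 3683.15 / 3626.75 × 100 = 101.5551

101.6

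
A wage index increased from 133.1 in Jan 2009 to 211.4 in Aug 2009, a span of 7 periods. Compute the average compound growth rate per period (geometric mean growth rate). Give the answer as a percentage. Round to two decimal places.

6.83%

Growth factor = (211.4/133.1)^(1/7) = (1.588279)^(1/7) = 1.068326
Growth rate = 1.068326 − 1 = 0.068326 = 6.8326%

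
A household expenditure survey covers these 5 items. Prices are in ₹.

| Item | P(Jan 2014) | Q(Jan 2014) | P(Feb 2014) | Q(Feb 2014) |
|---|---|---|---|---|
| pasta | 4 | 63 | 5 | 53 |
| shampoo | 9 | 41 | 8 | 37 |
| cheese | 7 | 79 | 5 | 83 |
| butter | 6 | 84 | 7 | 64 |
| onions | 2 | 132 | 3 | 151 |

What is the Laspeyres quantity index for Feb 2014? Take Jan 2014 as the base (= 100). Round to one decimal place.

Laspeyres quantity index uses base-period prices as weights.
ΣP(Jan 2014)·Q(Feb 2014) = 4×53 + 9×37 + 7×83 + 6×64 + 2×151 = 212 + 333 + 581 + 384 + 302 = 1812
ΣP(Jan 2014)·Q(Jan 2014) = 4×63 + 9×41 + 7×79 + 6×84 + 2×132 = 252 + 369 + 553 + 504 + 264 = 1942
Index = 1812 / 1942 × 100 = 93.3059

93.3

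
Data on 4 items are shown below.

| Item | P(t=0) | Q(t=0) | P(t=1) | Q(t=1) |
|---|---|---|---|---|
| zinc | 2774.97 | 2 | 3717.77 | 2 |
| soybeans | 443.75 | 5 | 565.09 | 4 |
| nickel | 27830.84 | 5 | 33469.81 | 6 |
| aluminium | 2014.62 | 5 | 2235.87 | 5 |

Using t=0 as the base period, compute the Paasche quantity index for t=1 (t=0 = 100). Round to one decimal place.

Paasche quantity index uses current-period prices as weights.
ΣP(t=1)·Q(t=1) = 3717.77×2 + 565.09×4 + 33469.81×6 + 2235.87×5 = 7435.54 + 2260.36 + 200818.86 + 11179.35 = 221694.11
ΣP(t=1)·Q(t=0) = 3717.77×2 + 565.09×5 + 33469.81×5 + 2235.87×5 = 7435.54 + 2825.45 + 167349.05 + 11179.35 = 188789.39
Index = 221694.11 / 188789.39 × 100 = 117.4293

117.4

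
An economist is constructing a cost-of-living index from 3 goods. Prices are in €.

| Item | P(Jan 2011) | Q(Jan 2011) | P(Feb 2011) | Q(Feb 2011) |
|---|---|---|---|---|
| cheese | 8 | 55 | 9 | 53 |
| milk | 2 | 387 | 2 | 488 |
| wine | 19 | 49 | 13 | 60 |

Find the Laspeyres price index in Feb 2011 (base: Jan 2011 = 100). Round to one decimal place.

88.9

Laspeyres price index uses base-period quantities as weights.
ΣP(Feb 2011)·Q(Jan 2011) = 9×55 + 2×387 + 13×49 = 495 + 774 + 637 = 1906
ΣP(Jan 2011)·Q(Jan 2011) = 8×55 + 2×387 + 19×49 = 440 + 774 + 931 = 2145
Index = 1906 / 2145 × 100 = 88.8578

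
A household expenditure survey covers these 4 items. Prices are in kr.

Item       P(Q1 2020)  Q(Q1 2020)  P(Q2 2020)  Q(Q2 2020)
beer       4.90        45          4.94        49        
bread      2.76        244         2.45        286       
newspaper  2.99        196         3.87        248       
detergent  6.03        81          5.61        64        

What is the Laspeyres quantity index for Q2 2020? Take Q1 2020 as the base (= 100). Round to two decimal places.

Laspeyres quantity index uses base-period prices as weights.
ΣP(Q1 2020)·Q(Q2 2020) = 4.90×49 + 2.76×286 + 2.99×248 + 6.03×64 = 240.1 + 789.36 + 741.52 + 385.92 = 2156.9
ΣP(Q1 2020)·Q(Q1 2020) = 4.90×45 + 2.76×244 + 2.99×196 + 6.03×81 = 220.5 + 673.44 + 586.04 + 488.43 = 1968.41
Index = 2156.9 / 1968.41 × 100 = 109.5757

109.58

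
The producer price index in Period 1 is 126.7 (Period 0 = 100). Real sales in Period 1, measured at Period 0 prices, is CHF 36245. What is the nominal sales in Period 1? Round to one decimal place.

Nominal = Real × (Index/100) = 36245 × (126.7/100)
        = 36245 × 1.267 = 45922.4150

45922.4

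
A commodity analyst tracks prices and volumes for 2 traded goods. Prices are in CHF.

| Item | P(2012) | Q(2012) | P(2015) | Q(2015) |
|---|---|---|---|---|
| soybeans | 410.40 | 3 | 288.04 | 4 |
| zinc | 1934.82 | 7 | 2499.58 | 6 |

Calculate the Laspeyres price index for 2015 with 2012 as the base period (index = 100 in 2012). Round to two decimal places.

124.27

Laspeyres price index uses base-period quantities as weights.
ΣP(2015)·Q(2012) = 288.04×3 + 2499.58×7 = 864.12 + 17497.06 = 18361.18
ΣP(2012)·Q(2012) = 410.40×3 + 1934.82×7 = 1231.2 + 13543.74 = 14774.94
Index = 18361.18 / 14774.94 × 100 = 124.2725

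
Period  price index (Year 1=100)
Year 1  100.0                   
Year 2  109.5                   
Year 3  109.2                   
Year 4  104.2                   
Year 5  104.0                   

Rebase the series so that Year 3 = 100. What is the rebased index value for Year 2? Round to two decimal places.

Rebased(Year 2) = 109.5 / 109.2 × 100 = 100.2747

100.27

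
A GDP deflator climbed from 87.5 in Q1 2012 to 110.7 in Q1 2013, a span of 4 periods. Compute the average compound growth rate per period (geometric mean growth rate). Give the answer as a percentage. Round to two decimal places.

6.06%

Growth factor = (110.7/87.5)^(1/4) = (1.265143)^(1/4) = 1.060559
Growth rate = 1.060559 − 1 = 0.060559 = 6.0559%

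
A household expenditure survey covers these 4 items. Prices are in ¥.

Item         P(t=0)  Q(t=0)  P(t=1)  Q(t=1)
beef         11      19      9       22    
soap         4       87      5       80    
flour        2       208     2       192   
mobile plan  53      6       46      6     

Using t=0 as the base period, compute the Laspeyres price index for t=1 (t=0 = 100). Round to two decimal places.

Laspeyres price index uses base-period quantities as weights.
ΣP(t=1)·Q(t=0) = 9×19 + 5×87 + 2×208 + 46×6 = 171 + 435 + 416 + 276 = 1298
ΣP(t=0)·Q(t=0) = 11×19 + 4×87 + 2×208 + 53×6 = 209 + 348 + 416 + 318 = 1291
Index = 1298 / 1291 × 100 = 100.5422

100.54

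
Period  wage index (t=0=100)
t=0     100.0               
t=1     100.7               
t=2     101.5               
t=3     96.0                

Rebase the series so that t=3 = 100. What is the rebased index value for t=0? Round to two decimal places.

104.17

Rebased(t=0) = 100.0 / 96.0 × 100 = 104.1667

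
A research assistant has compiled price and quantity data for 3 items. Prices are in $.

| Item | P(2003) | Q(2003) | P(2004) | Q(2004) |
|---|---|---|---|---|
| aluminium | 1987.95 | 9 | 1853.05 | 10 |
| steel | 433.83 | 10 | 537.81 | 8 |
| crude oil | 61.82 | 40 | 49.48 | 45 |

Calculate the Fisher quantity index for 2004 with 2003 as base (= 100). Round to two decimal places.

105.02

Laspeyres component (base-period weights):
ΣP(2003)Q(2004) = 1987.95×10 + 433.83×8 + 61.82×45 = 19879.5 + 3470.64 + 2781.9 = 26132.04
ΣP(2003)Q(2003) = 1987.95×9 + 433.83×10 + 61.82×40 = 17891.55 + 4338.3 + 2472.8 = 24702.65
L = 26132.04 / 24702.65 × 100 = 105.7864
Paasche component (current-period weights):
ΣP(2004)Q(2004) = 1853.05×10 + 537.81×8 + 49.48×45 = 18530.5 + 4302.48 + 2226.6 = 25059.58
ΣP(2004)Q(2003) = 1853.05×9 + 537.81×10 + 49.48×40 = 16677.45 + 5378.1 + 1979.2 = 24034.75
P = 25059.58 / 24034.75 × 100 = 104.2640
Fisher = √(L × P) = √(105.7864 × 104.2640) = 105.0224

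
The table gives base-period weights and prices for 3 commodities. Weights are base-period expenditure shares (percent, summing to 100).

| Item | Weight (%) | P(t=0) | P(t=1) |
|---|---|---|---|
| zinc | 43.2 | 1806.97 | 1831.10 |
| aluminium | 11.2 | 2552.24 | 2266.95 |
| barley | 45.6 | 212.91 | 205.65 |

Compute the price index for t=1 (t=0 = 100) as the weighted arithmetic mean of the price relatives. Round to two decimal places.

zinc: 43.2 × (1831.10/1806.97) = 43.2 × 1.013354 = 43.7769
aluminium: 11.2 × (2266.95/2552.24) = 11.2 × 0.888220 = 9.9481
barley: 45.6 × (205.65/212.91) = 45.6 × 0.965901 = 44.0451
Index = Σ wᵢ·(p₁ᵢ/p₀ᵢ) = 43.7769 + 9.9481 + 44.0451 = 97.7700

97.77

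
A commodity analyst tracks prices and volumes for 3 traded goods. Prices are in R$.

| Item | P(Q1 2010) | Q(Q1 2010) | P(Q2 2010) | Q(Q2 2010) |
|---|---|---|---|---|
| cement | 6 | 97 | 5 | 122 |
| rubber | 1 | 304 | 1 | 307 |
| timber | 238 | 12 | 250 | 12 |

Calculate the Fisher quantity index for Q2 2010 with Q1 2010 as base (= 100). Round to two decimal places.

Laspeyres component (base-period weights):
ΣP(Q1 2010)Q(Q2 2010) = 6×122 + 1×307 + 238×12 = 732 + 307 + 2856 = 3895
ΣP(Q1 2010)Q(Q1 2010) = 6×97 + 1×304 + 238×12 = 582 + 304 + 2856 = 3742
L = 3895 / 3742 × 100 = 104.0887
Paasche component (current-period weights):
ΣP(Q2 2010)Q(Q2 2010) = 5×122 + 1×307 + 250×12 = 610 + 307 + 3000 = 3917
ΣP(Q2 2010)Q(Q1 2010) = 5×97 + 1×304 + 250×12 = 485 + 304 + 3000 = 3789
P = 3917 / 3789 × 100 = 103.3782
Fisher = √(L × P) = √(104.0887 × 103.3782) = 103.7329

103.73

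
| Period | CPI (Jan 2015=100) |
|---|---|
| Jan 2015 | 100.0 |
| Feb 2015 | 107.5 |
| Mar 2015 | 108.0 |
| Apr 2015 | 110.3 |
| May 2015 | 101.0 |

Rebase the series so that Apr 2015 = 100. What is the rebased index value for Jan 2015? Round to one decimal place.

90.7

Rebased(Jan 2015) = 100.0 / 110.3 × 100 = 90.6618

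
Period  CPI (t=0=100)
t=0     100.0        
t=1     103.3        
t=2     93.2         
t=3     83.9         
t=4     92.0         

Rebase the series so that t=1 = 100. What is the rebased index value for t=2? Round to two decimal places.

90.22

Rebased(t=2) = 93.2 / 103.3 × 100 = 90.2227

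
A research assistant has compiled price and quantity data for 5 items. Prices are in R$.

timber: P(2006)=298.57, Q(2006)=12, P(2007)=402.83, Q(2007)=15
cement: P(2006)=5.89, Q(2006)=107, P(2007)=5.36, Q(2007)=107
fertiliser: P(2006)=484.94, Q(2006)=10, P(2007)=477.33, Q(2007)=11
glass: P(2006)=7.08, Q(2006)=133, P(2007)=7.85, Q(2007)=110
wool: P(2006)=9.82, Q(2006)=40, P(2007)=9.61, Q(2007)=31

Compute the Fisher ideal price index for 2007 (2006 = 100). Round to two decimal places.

Laspeyres component (base-period weights):
ΣP(2007)Q(2006) = 402.83×12 + 5.36×107 + 477.33×10 + 7.85×133 + 9.61×40 = 4833.96 + 573.52 + 4773.3 + 1044.05 + 384.4 = 11609.23
ΣP(2006)Q(2006) = 298.57×12 + 5.89×107 + 484.94×10 + 7.08×133 + 9.82×40 = 3582.84 + 630.23 + 4849.4 + 941.64 + 392.8 = 10396.91
L = 11609.23 / 10396.91 × 100 = 111.6604
Paasche component (current-period weights):
ΣP(2007)Q(2007) = 402.83×15 + 5.36×107 + 477.33×11 + 7.85×110 + 9.61×31 = 6042.45 + 573.52 + 5250.63 + 863.5 + 297.91 = 13028.01
ΣP(2006)Q(2007) = 298.57×15 + 5.89×107 + 484.94×11 + 7.08×110 + 9.82×31 = 4478.55 + 630.23 + 5334.34 + 778.8 + 304.42 = 11526.34
P = 13028.01 / 11526.34 × 100 = 113.0282
Fisher = √(L × P) = √(111.6604 × 113.0282) = 112.3422

112.34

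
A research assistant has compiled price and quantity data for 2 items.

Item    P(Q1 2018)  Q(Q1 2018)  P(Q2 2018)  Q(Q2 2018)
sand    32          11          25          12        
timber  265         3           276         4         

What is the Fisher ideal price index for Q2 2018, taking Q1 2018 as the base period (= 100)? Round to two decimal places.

96.70

Laspeyres component (base-period weights):
ΣP(Q2 2018)Q(Q1 2018) = 25×11 + 276×3 = 275 + 828 = 1103
ΣP(Q1 2018)Q(Q1 2018) = 32×11 + 265×3 = 352 + 795 = 1147
L = 1103 / 1147 × 100 = 96.1639
Paasche component (current-period weights):
ΣP(Q2 2018)Q(Q2 2018) = 25×12 + 276×4 = 300 + 1104 = 1404
ΣP(Q1 2018)Q(Q2 2018) = 32×12 + 265×4 = 384 + 1060 = 1444
P = 1404 / 1444 × 100 = 97.2299
Fisher = √(L × P) = √(96.1639 × 97.2299) = 96.6954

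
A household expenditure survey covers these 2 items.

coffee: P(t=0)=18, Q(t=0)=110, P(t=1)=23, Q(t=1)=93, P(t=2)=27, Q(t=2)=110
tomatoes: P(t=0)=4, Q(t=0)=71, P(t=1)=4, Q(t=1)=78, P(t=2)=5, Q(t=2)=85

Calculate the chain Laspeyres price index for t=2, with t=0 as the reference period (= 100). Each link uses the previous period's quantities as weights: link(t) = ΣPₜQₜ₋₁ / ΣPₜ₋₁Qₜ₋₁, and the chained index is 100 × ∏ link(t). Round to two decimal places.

147.11

Link t=0→t=1:
ΣP(t=1)Q(t=0) = 23×110 + 4×71 = 2530 + 284 = 2814
ΣP(t=0)Q(t=0) = 18×110 + 4×71 = 1980 + 284 = 2264
link = 2814/2264 = 1.242933
Link t=1→t=2:
ΣP(t=2)Q(t=1) = 27×93 + 5×78 = 2511 + 390 = 2901
ΣP(t=1)Q(t=1) = 23×93 + 4×78 = 2139 + 312 = 2451
link = 2901/2451 = 1.183599
Chained index = 100 × 1.242933 × 1.183599 = 147.1134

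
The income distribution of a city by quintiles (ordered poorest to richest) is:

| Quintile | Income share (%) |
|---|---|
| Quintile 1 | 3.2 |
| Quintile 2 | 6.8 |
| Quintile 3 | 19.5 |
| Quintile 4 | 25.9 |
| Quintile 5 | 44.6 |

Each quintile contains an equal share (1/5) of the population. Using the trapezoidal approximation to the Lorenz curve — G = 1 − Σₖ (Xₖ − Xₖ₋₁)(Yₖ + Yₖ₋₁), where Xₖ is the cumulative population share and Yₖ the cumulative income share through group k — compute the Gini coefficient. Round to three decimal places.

Cumulative income shares Yₖ: 0.0320, 0.1000, 0.2950, 0.5540, 1.0000
Σ (Xₖ−Xₖ₋₁)(Yₖ+Yₖ₋₁) = (1/5)(0.0320+0.0000) + (1/5)(0.1000+0.0320) + (1/5)(0.2950+0.1000) + (1/5)(0.5540+0.2950) + (1/5)(1.0000+0.5540)
  = 0.0064 + 0.0264 + 0.0790 + 0.1698 + 0.3108 = 0.5924
G = 1 − 0.5924 = 0.4076

0.408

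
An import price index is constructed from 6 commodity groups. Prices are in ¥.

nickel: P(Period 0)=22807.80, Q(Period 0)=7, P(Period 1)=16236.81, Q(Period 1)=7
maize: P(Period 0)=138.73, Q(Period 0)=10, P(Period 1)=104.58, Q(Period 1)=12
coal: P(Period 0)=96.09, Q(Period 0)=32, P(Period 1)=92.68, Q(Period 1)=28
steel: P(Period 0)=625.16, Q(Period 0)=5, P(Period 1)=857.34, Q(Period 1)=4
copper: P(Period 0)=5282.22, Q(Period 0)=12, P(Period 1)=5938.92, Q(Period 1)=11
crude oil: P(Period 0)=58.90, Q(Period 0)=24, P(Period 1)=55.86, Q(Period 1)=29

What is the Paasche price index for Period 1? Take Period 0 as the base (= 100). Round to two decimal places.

83.02

Paasche price index uses current-period quantities as weights.
ΣP(Period 1)·Q(Period 1) = 16236.81×7 + 104.58×12 + 92.68×28 + 857.34×4 + 5938.92×11 + 55.86×29 = 113657.67 + 1254.96 + 2595.04 + 3429.36 + 65328.12 + 1619.94 = 187885.09
ΣP(Period 0)·Q(Period 1) = 22807.80×7 + 138.73×12 + 96.09×28 + 625.16×4 + 5282.22×11 + 58.90×29 = 159654.6 + 1664.76 + 2690.52 + 2500.64 + 58104.42 + 1708.1 = 226323.04
Index = 187885.09 / 226323.04 × 100 = 83.0163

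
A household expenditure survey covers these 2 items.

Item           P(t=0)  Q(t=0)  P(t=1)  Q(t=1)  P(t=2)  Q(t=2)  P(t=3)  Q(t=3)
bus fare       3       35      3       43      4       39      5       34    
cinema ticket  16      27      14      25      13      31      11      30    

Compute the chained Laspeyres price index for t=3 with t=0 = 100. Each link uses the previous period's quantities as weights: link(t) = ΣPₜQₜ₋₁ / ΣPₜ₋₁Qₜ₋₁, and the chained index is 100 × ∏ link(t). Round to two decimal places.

Link t=0→t=1:
ΣP(t=1)Q(t=0) = 3×35 + 14×27 = 105 + 378 = 483
ΣP(t=0)Q(t=0) = 3×35 + 16×27 = 105 + 432 = 537
link = 483/537 = 0.899441
Link t=1→t=2:
ΣP(t=2)Q(t=1) = 4×43 + 13×25 = 172 + 325 = 497
ΣP(t=1)Q(t=1) = 3×43 + 14×25 = 129 + 350 = 479
link = 497/479 = 1.037578
Link t=2→t=3:
ΣP(t=3)Q(t=2) = 5×39 + 11×31 = 195 + 341 = 536
ΣP(t=2)Q(t=2) = 4×39 + 13×31 = 156 + 403 = 559
link = 536/559 = 0.958855
Chained index = 100 × 0.899441 × 1.037578 × 0.958855 = 89.4843

89.48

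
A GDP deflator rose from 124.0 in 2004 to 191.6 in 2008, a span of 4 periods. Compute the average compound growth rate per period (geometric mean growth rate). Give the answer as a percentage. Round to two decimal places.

Growth factor = (191.6/124.0)^(1/4) = (1.545161)^(1/4) = 1.114919
Growth rate = 1.114919 − 1 = 0.114919 = 11.4919%

11.49%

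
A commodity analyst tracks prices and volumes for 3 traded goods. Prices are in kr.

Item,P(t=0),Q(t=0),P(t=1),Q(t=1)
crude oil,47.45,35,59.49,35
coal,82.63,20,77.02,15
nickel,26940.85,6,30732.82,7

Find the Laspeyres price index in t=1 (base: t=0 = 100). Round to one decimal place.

Laspeyres price index uses base-period quantities as weights.
ΣP(t=1)·Q(t=0) = 59.49×35 + 77.02×20 + 30732.82×6 = 2082.15 + 1540.4 + 184396.92 = 188019.47
ΣP(t=0)·Q(t=0) = 47.45×35 + 82.63×20 + 26940.85×6 = 1660.75 + 1652.6 + 161645.1 = 164958.45
Index = 188019.47 / 164958.45 × 100 = 113.9799

114.0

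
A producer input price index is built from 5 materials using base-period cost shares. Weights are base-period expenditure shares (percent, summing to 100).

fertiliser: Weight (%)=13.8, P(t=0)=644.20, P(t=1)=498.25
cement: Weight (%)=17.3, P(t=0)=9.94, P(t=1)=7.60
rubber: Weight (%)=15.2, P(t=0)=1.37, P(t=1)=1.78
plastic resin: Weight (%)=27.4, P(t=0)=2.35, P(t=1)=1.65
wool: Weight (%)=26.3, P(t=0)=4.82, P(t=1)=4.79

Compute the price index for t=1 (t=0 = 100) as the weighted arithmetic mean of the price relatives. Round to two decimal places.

89.02

fertiliser: 13.8 × (498.25/644.20) = 13.8 × 0.773440 = 10.6735
cement: 17.3 × (7.60/9.94) = 17.3 × 0.764588 = 13.2274
rubber: 15.2 × (1.78/1.37) = 15.2 × 1.299270 = 19.7489
plastic resin: 27.4 × (1.65/2.35) = 27.4 × 0.702128 = 19.2383
wool: 26.3 × (4.79/4.82) = 26.3 × 0.993776 = 26.1363
Index = Σ wᵢ·(p₁ᵢ/p₀ᵢ) = 10.6735 + 13.2274 + 19.7489 + 19.2383 + 26.1363 = 89.0243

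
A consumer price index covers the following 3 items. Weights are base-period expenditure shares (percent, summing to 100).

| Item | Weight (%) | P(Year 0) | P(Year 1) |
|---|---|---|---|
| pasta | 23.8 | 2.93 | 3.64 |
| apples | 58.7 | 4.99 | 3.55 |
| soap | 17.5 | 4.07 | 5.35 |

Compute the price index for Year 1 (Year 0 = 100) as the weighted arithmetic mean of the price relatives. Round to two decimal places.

pasta: 23.8 × (3.64/2.93) = 23.8 × 1.242321 = 29.5672
apples: 58.7 × (3.55/4.99) = 58.7 × 0.711423 = 41.7605
soap: 17.5 × (5.35/4.07) = 17.5 × 1.314496 = 23.0037
Index = Σ wᵢ·(p₁ᵢ/p₀ᵢ) = 29.5672 + 41.7605 + 23.0037 = 94.3314

94.33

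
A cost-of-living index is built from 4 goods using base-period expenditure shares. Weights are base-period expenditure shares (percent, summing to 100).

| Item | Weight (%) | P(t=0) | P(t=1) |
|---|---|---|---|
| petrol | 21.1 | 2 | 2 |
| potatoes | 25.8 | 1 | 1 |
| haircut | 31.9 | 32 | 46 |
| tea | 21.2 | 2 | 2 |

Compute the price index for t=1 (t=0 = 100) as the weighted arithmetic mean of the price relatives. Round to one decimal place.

114.0

petrol: 21.1 × (2/2) = 21.1 × 1.000000 = 21.1000
potatoes: 25.8 × (1/1) = 25.8 × 1.000000 = 25.8000
haircut: 31.9 × (46/32) = 31.9 × 1.437500 = 45.8562
tea: 21.2 × (2/2) = 21.2 × 1.000000 = 21.2000
Index = Σ wᵢ·(p₁ᵢ/p₀ᵢ) = 21.1000 + 25.8000 + 45.8562 + 21.2000 = 113.9562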